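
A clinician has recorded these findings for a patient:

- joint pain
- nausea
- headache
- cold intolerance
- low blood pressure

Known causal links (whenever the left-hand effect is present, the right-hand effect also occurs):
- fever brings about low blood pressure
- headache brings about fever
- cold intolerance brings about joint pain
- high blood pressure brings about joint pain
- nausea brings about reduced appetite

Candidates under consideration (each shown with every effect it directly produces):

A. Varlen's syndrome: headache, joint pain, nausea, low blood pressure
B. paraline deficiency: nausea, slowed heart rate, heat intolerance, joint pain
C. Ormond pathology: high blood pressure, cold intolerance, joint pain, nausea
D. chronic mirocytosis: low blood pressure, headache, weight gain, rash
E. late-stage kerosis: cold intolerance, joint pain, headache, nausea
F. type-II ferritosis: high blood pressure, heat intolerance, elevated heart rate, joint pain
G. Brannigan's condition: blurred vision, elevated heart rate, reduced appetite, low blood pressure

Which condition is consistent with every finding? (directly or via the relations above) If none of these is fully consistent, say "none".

E

For each candidate, compare predicted effects to what was observed:
(A) Varlen's syndrome — joint pain match; nausea match; headache match; cold intolerance miss; low blood pressure match
(B) paraline deficiency — joint pain match; nausea match; headache miss; cold intolerance miss; low blood pressure miss
(C) Ormond pathology — joint pain match; nausea match; headache miss; cold intolerance match; low blood pressure miss
(D) chronic mirocytosis — joint pain miss; nausea miss; headache match; cold intolerance miss; low blood pressure match
(E) late-stage kerosis — accounts for every observation (low blood pressure through headache → fever → low blood pressure)
(F) type-II ferritosis — fails on nausea, headache, cold intolerance, low blood pressure (predicts heat intolerance, not cold intolerance; predicts high blood pressure, not low blood pressure)
(G) Brannigan's condition — does not account for joint pain, nausea, headache, cold intolerance
Only (E) is consistent with every observation.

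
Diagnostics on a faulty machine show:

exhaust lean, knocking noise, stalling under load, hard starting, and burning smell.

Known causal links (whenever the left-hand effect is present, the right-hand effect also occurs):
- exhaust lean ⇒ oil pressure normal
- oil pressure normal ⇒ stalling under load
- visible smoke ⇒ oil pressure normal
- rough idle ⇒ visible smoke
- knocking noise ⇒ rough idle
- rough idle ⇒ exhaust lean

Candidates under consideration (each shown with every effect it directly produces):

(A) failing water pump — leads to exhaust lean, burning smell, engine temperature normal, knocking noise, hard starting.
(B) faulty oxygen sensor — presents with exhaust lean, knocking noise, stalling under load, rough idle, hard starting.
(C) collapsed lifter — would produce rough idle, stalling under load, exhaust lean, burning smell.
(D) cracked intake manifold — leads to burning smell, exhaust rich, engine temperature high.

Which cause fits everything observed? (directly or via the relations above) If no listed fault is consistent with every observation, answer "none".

A

For each candidate, compare predicted effects to what was observed:
(A) failing water pump — exhaust lean ✓; knocking noise ✓; stalling under load ✓ (via exhaust lean → oil pressure normal → stalling under load); hard starting ✓; burning smell ✓
(B) faulty oxygen sensor — exhaust lean ✓; knocking noise ✓; stalling under load ✓; hard starting ✓; burning smell ✗
(C) collapsed lifter — exhaust lean ✓; knocking noise ✗; stalling under load ✓; hard starting ✗; burning smell ✓
(D) cracked intake manifold — fails on exhaust lean, knocking noise, stalling under load, hard starting (predicts exhaust rich, not exhaust lean)
(A) is the only candidate with no mismatches.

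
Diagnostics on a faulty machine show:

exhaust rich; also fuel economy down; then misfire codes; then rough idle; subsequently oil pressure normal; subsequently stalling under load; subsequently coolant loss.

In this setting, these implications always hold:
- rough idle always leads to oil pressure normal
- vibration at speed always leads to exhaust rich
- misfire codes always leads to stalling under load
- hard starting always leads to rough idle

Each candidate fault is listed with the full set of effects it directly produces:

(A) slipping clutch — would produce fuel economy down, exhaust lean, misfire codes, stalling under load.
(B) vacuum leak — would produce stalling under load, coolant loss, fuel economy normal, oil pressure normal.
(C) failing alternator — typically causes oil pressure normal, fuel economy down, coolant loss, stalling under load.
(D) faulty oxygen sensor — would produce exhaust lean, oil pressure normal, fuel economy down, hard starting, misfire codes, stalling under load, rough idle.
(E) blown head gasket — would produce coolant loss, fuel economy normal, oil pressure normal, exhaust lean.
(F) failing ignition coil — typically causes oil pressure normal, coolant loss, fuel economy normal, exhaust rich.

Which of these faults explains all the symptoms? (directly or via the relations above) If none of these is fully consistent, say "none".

For each candidate, compare predicted effects to what was observed:
(A) slipping clutch — exhaust rich ✗; fuel economy down ✓; misfire codes ✓; rough idle ✗; oil pressure normal ✗; stalling under load ✓; coolant loss ✗
(B) vacuum leak — fails on exhaust rich, fuel economy down, misfire codes, rough idle (predicts fuel economy normal, not fuel economy down)
(C) failing alternator — exhaust rich ✗; fuel economy down ✓; misfire codes ✗; rough idle ✗; oil pressure normal ✓; stalling under load ✓; coolant loss ✓
(D) faulty oxygen sensor — exhaust rich ✗; fuel economy down ✓; misfire codes ✓; rough idle ✓; oil pressure normal ✓; stalling under load ✓; coolant loss ✗
(E) blown head gasket — exhaust rich ✗; fuel economy down ✗; misfire codes ✗; rough idle ✗; oil pressure normal ✓; stalling under load ✗; coolant loss ✓
(F) failing ignition coil — fails on fuel economy down, misfire codes, rough idle, stalling under load (predicts fuel economy normal, not fuel economy down)
None of the listed candidates fits everything.

none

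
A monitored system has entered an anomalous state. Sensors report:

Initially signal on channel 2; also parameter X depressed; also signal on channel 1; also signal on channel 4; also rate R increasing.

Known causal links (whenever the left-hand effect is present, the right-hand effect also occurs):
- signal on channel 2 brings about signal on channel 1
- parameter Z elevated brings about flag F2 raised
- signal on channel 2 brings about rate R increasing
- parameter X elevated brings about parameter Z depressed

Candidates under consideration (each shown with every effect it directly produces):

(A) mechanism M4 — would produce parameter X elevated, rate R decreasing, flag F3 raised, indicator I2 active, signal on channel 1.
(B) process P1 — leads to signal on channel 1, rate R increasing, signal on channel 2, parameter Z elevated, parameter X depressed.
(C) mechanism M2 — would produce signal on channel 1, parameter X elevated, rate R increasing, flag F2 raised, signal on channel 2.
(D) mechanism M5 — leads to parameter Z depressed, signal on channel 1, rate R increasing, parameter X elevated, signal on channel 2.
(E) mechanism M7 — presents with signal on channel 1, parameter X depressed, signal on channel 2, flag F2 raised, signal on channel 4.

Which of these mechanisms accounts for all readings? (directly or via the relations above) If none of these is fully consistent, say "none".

Checking each candidate against the observations:
(A) mechanism M4 — fails on signal on channel 2, parameter X depressed, signal on channel 4, rate R increasing (predicts parameter X elevated, not parameter X depressed; predicts rate R decreasing, not rate R increasing)
(B) process P1 — does not account for signal on channel 4
(C) mechanism M2 — fails on parameter X depressed, signal on channel 4 (predicts parameter X elevated, not parameter X depressed)
(D) mechanism M5 — fails on parameter X depressed, signal on channel 4 (predicts parameter X elevated, not parameter X depressed)
(E) mechanism M7 — accounts for every observation (rate R increasing by signal on channel 2 → rate R increasing)
Only (E) is consistent with every observation.

E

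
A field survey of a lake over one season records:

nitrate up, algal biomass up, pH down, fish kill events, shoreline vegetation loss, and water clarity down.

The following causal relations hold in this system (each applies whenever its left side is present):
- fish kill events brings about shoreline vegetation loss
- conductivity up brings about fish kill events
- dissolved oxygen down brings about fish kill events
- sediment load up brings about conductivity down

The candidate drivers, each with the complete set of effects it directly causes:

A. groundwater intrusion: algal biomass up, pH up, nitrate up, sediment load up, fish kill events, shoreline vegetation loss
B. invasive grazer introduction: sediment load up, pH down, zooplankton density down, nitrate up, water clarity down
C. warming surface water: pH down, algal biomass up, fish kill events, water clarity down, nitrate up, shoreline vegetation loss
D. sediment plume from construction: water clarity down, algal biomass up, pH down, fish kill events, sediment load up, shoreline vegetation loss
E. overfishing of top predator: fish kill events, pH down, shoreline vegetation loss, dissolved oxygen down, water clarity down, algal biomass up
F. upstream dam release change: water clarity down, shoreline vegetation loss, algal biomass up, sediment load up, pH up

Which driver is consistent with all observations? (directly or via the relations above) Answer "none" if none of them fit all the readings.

C

Per-candidate check:
(A) groundwater intrusion — fails on pH down, water clarity down (predicts pH up, not pH down)
(B) invasive grazer introduction — nitrate up yes; algal biomass up NO; pH down yes; fish kill events NO; shoreline vegetation loss NO; water clarity down yes
(C) warming surface water — nitrate up yes; algal biomass up yes; pH down yes; fish kill events yes; shoreline vegetation loss yes; water clarity down yes
(D) sediment plume from construction — does not account for nitrate up
(E) overfishing of top predator — does not account for nitrate up
(F) upstream dam release change — fails on nitrate up, pH down, fish kill events (predicts pH up, not pH down)
Only (C) is consistent with every observation.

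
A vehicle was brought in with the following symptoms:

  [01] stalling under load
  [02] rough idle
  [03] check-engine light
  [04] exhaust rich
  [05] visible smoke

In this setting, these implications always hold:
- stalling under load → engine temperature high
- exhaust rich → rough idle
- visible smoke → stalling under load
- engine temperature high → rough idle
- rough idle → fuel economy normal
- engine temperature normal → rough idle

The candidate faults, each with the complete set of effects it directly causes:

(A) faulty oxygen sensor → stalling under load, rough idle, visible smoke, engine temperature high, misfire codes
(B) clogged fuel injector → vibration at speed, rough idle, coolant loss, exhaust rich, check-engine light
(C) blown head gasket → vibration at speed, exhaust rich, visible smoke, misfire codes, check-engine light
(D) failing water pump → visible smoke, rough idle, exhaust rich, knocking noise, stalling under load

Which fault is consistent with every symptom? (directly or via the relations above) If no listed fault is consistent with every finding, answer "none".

C

For each candidate, compare predicted effects to what was observed:
(A) faulty oxygen sensor — does not account for check-engine light, exhaust rich
(B) clogged fuel injector — stalling under load ✗; rough idle ✓; check-engine light ✓; exhaust rich ✓; visible smoke ✗
(C) blown head gasket — accounts for every observation (stalling under load via visible smoke → stalling under load)
(D) failing water pump — stalling under load ✓; rough idle ✓; check-engine light ✗; exhaust rich ✓; visible smoke ✓
(C) alone accounts for all the evidence.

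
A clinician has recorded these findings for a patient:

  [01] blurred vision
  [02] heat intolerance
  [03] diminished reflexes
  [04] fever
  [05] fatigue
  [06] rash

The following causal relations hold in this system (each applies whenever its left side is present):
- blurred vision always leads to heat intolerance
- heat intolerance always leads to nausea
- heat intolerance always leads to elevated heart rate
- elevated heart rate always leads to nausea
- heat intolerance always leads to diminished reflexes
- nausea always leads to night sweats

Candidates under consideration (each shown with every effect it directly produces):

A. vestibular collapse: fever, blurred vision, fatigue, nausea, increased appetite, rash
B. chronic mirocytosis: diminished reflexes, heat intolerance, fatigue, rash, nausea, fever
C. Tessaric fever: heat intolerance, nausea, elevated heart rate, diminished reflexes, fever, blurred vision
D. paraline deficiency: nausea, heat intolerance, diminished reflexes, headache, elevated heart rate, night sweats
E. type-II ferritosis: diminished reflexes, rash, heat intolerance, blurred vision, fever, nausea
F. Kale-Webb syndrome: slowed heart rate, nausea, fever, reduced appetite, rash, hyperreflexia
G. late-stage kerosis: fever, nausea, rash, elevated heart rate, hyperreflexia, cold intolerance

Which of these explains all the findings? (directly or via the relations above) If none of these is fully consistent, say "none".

Checking each candidate against the observations:
(A) vestibular collapse — accounts for every observation (heat intolerance through blurred vision → heat intolerance)
(B) chronic mirocytosis — blurred vision miss; heat intolerance match; diminished reflexes match; fever match; fatigue match; rash match
(C) Tessaric fever — does not account for fatigue, rash
(D) paraline deficiency — blurred vision miss; heat intolerance match; diminished reflexes match; fever miss; fatigue miss; rash miss
(E) type-II ferritosis — blurred vision match; heat intolerance match; diminished reflexes match; fever match; fatigue miss; rash match
(F) Kale-Webb syndrome — blurred vision miss; heat intolerance miss; diminished reflexes miss; fever match; fatigue miss; rash match
(G) late-stage kerosis — fails on blurred vision, heat intolerance, diminished reflexes, fatigue (predicts cold intolerance, not heat intolerance; predicts hyperreflexia, not diminished reflexes)
Only (A) is consistent with every observation.

A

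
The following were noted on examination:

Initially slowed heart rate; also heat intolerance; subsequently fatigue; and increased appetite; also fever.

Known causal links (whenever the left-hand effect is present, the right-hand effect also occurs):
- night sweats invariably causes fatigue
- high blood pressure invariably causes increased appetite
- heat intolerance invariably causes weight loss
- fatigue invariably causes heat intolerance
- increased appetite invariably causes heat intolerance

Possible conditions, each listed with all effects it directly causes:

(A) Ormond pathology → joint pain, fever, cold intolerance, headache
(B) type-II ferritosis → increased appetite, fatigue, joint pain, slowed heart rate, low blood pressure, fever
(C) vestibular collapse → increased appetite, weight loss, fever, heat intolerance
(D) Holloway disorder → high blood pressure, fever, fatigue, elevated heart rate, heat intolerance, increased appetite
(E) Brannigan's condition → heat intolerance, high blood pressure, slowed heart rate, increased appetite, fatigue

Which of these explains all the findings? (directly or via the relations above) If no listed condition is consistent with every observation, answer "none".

Per-candidate check:
(A) Ormond pathology — slowed heart rate miss; heat intolerance miss; fatigue miss; increased appetite miss; fever match
(B) type-II ferritosis — accounts for every observation (heat intolerance via fatigue → heat intolerance)
(C) vestibular collapse — does not account for slowed heart rate, fatigue
(D) Holloway disorder — slowed heart rate miss; heat intolerance match; fatigue match; increased appetite match; fever match
(E) Brannigan's condition — does not account for fever
(B) is the only candidate with no mismatches.

B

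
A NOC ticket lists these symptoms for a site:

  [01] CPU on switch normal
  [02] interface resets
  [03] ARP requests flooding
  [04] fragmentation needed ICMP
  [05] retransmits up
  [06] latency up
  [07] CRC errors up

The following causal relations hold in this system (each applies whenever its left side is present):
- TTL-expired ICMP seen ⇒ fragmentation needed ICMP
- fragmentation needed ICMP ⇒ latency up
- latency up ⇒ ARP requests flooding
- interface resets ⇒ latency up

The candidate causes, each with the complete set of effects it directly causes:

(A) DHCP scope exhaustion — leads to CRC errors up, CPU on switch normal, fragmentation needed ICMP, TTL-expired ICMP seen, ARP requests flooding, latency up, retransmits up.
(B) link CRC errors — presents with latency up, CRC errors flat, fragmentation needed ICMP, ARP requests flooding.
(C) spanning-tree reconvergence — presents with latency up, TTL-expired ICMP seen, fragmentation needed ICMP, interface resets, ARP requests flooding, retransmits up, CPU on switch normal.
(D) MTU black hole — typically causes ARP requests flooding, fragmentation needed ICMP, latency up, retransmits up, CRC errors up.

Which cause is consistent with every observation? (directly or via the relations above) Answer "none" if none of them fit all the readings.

For each candidate, compare predicted effects to what was observed:
(A) DHCP scope exhaustion — does not account for interface resets
(B) link CRC errors — fails on CPU on switch normal, interface resets, retransmits up, CRC errors up (predicts CRC errors flat, not CRC errors up)
(C) spanning-tree reconvergence — CPU on switch normal yes; interface resets yes; ARP requests flooding yes; fragmentation needed ICMP yes; retransmits up yes; latency up yes; CRC errors up NO
(D) MTU black hole — CPU on switch normal NO; interface resets NO; ARP requests flooding yes; fragmentation needed ICMP yes; retransmits up yes; latency up yes; CRC errors up yes
Every candidate fails on at least one observation.

none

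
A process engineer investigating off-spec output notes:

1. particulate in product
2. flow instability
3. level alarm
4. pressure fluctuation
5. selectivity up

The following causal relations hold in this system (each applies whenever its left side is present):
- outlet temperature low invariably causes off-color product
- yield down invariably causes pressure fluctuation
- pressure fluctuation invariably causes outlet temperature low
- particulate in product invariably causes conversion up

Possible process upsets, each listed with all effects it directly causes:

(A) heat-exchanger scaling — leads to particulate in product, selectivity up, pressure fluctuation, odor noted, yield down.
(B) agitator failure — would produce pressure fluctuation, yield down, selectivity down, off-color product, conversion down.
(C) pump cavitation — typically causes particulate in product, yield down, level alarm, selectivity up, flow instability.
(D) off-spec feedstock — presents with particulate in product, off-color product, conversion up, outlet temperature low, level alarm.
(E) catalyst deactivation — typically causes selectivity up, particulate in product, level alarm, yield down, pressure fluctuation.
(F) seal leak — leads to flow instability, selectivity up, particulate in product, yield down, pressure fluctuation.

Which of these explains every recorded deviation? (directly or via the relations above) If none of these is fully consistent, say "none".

Checking each candidate against the observations:
(A) heat-exchanger scaling — particulate in product match; flow instability miss; level alarm miss; pressure fluctuation match; selectivity up match
(B) agitator failure — particulate in product miss; flow instability miss; level alarm miss; pressure fluctuation match; selectivity up miss
(C) pump cavitation — accounts for every observation (pressure fluctuation via yield down → pressure fluctuation)
(D) off-spec feedstock — particulate in product match; flow instability miss; level alarm match; pressure fluctuation miss; selectivity up miss
(E) catalyst deactivation — particulate in product match; flow instability miss; level alarm match; pressure fluctuation match; selectivity up match
(F) seal leak — does not account for level alarm
(C) alone accounts for all the evidence.

C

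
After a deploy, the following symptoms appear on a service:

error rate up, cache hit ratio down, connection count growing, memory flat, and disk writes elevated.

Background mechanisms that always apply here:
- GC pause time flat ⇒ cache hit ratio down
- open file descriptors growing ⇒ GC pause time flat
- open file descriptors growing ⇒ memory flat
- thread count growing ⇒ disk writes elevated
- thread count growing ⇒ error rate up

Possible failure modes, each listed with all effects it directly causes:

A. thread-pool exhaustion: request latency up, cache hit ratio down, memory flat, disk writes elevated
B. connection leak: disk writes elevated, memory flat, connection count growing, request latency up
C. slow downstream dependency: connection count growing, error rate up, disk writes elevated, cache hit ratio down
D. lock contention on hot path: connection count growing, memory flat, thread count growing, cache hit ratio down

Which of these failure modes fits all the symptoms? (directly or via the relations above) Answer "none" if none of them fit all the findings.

Per-candidate check:
(A) thread-pool exhaustion — error rate up -; cache hit ratio down +; connection count growing -; memory flat +; disk writes elevated +
(B) connection leak — error rate up -; cache hit ratio down -; connection count growing +; memory flat +; disk writes elevated +
(C) slow downstream dependency — error rate up +; cache hit ratio down +; connection count growing +; memory flat -; disk writes elevated +
(D) lock contention on hot path — error rate up + (by thread count growing → error rate up); cache hit ratio down +; connection count growing +; memory flat +; disk writes elevated + (by thread count growing → disk writes elevated)
(D) alone accounts for all the evidence.

D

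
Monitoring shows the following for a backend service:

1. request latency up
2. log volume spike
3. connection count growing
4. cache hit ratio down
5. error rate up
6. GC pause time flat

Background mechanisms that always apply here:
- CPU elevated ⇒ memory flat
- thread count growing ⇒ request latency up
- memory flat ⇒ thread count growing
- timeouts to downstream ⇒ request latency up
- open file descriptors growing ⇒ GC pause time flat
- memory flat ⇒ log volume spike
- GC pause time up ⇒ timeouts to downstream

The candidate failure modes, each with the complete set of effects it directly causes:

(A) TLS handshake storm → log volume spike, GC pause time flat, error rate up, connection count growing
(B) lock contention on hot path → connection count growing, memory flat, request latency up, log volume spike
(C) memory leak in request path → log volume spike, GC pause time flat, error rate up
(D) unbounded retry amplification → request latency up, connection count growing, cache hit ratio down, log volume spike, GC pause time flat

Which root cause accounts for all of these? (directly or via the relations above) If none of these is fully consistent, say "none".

Testing each hypothesis:
(A) TLS handshake storm — request latency up -; log volume spike +; connection count growing +; cache hit ratio down -; error rate up +; GC pause time flat +
(B) lock contention on hot path — request latency up +; log volume spike +; connection count growing +; cache hit ratio down -; error rate up -; GC pause time flat -
(C) memory leak in request path — request latency up -; log volume spike +; connection count growing -; cache hit ratio down -; error rate up +; GC pause time flat +
(D) unbounded retry amplification — request latency up +; log volume spike +; connection count growing +; cache hit ratio down +; error rate up -; GC pause time flat +
None of the listed candidates fits everything.

none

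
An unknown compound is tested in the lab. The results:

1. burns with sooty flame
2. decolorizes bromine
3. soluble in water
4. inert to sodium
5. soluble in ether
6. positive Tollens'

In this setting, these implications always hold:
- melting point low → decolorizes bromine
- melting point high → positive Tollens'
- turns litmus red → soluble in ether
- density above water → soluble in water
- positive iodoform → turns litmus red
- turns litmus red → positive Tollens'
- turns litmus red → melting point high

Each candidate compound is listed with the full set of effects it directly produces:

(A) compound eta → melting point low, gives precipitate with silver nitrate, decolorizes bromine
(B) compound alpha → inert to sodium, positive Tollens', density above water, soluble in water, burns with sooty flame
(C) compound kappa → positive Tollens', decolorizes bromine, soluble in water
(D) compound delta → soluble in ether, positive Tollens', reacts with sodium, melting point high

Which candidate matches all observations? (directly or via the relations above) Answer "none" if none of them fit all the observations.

none

For each candidate, compare predicted effects to what was observed:
(A) compound eta — does not account for burns with sooty flame, soluble in water, inert to sodium, soluble in ether, positive Tollens'
(B) compound alpha — burns with sooty flame yes; decolorizes bromine NO; soluble in water yes; inert to sodium yes; soluble in ether NO; positive Tollens' yes
(C) compound kappa — burns with sooty flame NO; decolorizes bromine yes; soluble in water yes; inert to sodium NO; soluble in ether NO; positive Tollens' yes
(D) compound delta — fails on burns with sooty flame, decolorizes bromine, soluble in water, inert to sodium (predicts reacts with sodium, not inert to sodium)
Every candidate fails on at least one observation.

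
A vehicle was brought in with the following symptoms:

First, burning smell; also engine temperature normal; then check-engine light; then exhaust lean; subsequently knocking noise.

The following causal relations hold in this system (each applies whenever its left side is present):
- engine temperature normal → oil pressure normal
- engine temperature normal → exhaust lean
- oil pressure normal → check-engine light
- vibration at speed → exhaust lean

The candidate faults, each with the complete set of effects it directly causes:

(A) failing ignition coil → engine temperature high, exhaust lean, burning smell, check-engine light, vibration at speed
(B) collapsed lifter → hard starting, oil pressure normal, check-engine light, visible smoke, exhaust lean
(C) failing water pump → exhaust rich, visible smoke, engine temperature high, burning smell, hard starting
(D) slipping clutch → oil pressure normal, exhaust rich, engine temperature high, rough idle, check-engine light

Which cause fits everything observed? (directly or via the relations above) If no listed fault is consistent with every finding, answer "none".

none

Checking each candidate against the observations:
(A) failing ignition coil — burning smell +; engine temperature normal -; check-engine light +; exhaust lean +; knocking noise -
(B) collapsed lifter — burning smell -; engine temperature normal -; check-engine light +; exhaust lean +; knocking noise -
(C) failing water pump — fails on engine temperature normal, check-engine light, exhaust lean, knocking noise (predicts engine temperature high, not engine temperature normal; predicts exhaust rich, not exhaust lean)
(D) slipping clutch — burning smell -; engine temperature normal -; check-engine light +; exhaust lean -; knocking noise -
Every candidate fails on at least one observation.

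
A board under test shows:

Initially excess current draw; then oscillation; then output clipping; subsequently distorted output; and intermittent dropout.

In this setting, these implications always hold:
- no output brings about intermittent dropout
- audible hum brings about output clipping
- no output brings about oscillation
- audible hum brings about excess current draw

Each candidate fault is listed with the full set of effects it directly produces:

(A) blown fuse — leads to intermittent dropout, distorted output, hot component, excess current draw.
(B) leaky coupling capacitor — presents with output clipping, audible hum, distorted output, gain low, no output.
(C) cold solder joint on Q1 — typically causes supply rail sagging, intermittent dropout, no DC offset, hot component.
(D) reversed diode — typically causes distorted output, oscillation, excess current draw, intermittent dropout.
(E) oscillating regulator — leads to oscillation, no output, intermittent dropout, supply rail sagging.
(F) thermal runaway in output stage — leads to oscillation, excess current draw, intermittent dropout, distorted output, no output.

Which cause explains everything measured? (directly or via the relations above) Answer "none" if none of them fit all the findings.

Testing each hypothesis:
(A) blown fuse — excess current draw +; oscillation -; output clipping -; distorted output +; intermittent dropout +
(B) leaky coupling capacitor — excess current draw + (via audible hum → excess current draw); oscillation + (via no output → oscillation); output clipping +; distorted output +; intermittent dropout + (via no output → intermittent dropout)
(C) cold solder joint on Q1 — does not account for excess current draw, oscillation, output clipping, distorted output
(D) reversed diode — excess current draw +; oscillation +; output clipping -; distorted output +; intermittent dropout +
(E) oscillating regulator — excess current draw -; oscillation +; output clipping -; distorted output -; intermittent dropout +
(F) thermal runaway in output stage — excess current draw +; oscillation +; output clipping -; distorted output +; intermittent dropout +
(B) is the only candidate with no mismatches.

B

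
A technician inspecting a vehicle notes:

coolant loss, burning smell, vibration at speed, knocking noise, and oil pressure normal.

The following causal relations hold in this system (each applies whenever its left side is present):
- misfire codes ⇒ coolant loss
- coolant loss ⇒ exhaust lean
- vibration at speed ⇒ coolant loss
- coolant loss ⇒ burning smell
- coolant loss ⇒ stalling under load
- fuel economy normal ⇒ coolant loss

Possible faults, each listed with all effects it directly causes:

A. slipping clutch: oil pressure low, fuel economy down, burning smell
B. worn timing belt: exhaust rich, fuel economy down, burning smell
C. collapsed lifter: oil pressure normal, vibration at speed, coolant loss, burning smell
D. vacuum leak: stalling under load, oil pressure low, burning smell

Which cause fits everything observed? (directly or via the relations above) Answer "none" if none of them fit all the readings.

For each candidate, compare predicted effects to what was observed:
(A) slipping clutch — coolant loss ✗; burning smell ✓; vibration at speed ✗; knocking noise ✗; oil pressure normal ✗
(B) worn timing belt — does not account for coolant loss, vibration at speed, knocking noise, oil pressure normal
(C) collapsed lifter — does not account for knocking noise
(D) vacuum leak — coolant loss ✗; burning smell ✓; vibration at speed ✗; knocking noise ✗; oil pressure normal ✗
None of the listed candidates fits everything.

none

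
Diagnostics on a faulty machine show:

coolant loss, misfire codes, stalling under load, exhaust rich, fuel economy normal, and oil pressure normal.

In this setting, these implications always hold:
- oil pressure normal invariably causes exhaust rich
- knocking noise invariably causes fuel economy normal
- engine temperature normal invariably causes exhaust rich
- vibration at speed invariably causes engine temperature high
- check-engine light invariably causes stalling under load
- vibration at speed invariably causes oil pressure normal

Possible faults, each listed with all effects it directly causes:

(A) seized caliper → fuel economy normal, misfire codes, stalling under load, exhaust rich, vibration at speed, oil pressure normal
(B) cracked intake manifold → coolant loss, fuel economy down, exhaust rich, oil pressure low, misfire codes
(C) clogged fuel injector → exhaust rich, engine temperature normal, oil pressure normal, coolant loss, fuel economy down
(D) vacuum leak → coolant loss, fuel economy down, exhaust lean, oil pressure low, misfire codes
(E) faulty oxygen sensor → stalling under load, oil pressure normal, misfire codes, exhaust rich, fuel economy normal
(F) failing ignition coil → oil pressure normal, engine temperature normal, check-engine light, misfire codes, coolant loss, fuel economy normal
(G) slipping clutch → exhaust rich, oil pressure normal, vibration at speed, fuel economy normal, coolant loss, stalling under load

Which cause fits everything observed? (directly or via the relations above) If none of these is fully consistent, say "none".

For each candidate, compare predicted effects to what was observed:
(A) seized caliper — coolant loss NO; misfire codes yes; stalling under load yes; exhaust rich yes; fuel economy normal yes; oil pressure normal yes
(B) cracked intake manifold — coolant loss yes; misfire codes yes; stalling under load NO; exhaust rich yes; fuel economy normal NO; oil pressure normal NO
(C) clogged fuel injector — fails on misfire codes, stalling under load, fuel economy normal (predicts fuel economy down, not fuel economy normal)
(D) vacuum leak — fails on stalling under load, exhaust rich, fuel economy normal, oil pressure normal (predicts exhaust lean, not exhaust rich; predicts fuel economy down, not fuel economy normal; predicts oil pressure low, not oil pressure normal)
(E) faulty oxygen sensor — coolant loss NO; misfire codes yes; stalling under load yes; exhaust rich yes; fuel economy normal yes; oil pressure normal yes
(F) failing ignition coil — coolant loss yes; misfire codes yes; stalling under load yes (via check-engine light → stalling under load); exhaust rich yes (via engine temperature normal → exhaust rich); fuel economy normal yes; oil pressure normal yes
(G) slipping clutch — coolant loss yes; misfire codes NO; stalling under load yes; exhaust rich yes; fuel economy normal yes; oil pressure normal yes
Only (F) is consistent with every observation.

F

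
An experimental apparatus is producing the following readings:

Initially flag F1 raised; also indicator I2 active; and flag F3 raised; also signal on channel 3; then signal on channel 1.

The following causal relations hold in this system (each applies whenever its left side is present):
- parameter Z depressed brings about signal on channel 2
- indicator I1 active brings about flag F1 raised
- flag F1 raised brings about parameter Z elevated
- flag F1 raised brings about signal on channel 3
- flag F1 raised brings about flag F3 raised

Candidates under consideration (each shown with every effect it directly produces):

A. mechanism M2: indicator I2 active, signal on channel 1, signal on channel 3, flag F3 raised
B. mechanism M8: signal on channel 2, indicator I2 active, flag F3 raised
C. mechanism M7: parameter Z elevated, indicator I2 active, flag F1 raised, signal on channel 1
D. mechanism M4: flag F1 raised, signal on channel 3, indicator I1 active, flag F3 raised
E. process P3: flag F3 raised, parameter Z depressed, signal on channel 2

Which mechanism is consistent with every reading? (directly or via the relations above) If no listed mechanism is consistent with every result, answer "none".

C

Testing each hypothesis:
(A) mechanism M2 — does not account for flag F1 raised
(B) mechanism M8 — flag F1 raised miss; indicator I2 active match; flag F3 raised match; signal on channel 3 miss; signal on channel 1 miss
(C) mechanism M7 — flag F1 raised match; indicator I2 active match; flag F3 raised match (via flag F1 raised → flag F3 raised); signal on channel 3 match (via flag F1 raised → signal on channel 3); signal on channel 1 match
(D) mechanism M4 — flag F1 raised match; indicator I2 active miss; flag F3 raised match; signal on channel 3 match; signal on channel 1 miss
(E) process P3 — flag F1 raised miss; indicator I2 active miss; flag F3 raised match; signal on channel 3 miss; signal on channel 1 miss
(C) is the only candidate with no mismatches.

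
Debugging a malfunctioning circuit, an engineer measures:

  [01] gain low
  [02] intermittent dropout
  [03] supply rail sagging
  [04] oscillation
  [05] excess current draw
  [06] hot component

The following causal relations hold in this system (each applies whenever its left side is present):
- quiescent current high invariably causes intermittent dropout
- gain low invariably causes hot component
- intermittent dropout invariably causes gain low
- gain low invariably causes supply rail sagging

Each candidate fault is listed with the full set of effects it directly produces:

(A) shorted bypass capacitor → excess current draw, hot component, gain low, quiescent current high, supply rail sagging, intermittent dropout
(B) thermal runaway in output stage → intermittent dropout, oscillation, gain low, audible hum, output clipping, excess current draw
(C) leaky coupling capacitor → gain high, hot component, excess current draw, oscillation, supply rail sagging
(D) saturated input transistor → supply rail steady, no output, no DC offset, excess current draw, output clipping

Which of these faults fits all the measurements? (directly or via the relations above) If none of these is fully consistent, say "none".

Testing each hypothesis:
(A) shorted bypass capacitor — gain low yes; intermittent dropout yes; supply rail sagging yes; oscillation NO; excess current draw yes; hot component yes
(B) thermal runaway in output stage — gain low yes; intermittent dropout yes; supply rail sagging yes (through gain low → supply rail sagging); oscillation yes; excess current draw yes; hot component yes (through gain low → hot component)
(C) leaky coupling capacitor — fails on gain low, intermittent dropout (predicts gain high, not gain low)
(D) saturated input transistor — gain low NO; intermittent dropout NO; supply rail sagging NO; oscillation NO; excess current draw yes; hot component NO
Only (B) is consistent with every observation.

B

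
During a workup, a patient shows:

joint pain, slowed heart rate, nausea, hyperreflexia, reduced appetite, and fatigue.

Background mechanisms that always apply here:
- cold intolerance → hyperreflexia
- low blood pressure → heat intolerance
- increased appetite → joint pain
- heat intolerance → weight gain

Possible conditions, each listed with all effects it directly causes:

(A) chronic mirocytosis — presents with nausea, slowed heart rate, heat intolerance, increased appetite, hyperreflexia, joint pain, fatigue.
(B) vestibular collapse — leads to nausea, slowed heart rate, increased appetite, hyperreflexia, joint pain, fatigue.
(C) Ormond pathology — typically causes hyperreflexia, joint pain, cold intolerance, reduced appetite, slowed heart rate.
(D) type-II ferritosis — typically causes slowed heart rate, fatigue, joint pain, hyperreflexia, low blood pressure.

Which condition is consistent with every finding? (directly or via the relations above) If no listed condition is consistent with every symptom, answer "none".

For each candidate, compare predicted effects to what was observed:
(A) chronic mirocytosis — fails on reduced appetite (predicts increased appetite, not reduced appetite)
(B) vestibular collapse — joint pain +; slowed heart rate +; nausea +; hyperreflexia +; reduced appetite -; fatigue +
(C) Ormond pathology — joint pain +; slowed heart rate +; nausea -; hyperreflexia +; reduced appetite +; fatigue -
(D) type-II ferritosis — joint pain +; slowed heart rate +; nausea -; hyperreflexia +; reduced appetite -; fatigue +
No candidate is consistent with all observations.

none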